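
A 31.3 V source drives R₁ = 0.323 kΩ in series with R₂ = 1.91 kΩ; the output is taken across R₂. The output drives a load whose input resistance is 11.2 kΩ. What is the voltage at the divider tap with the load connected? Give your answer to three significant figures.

V_out ≈ 26.1 V

The load sits in parallel with R₂: R₂‖R_L = (1910 × 11200) / (1910 + 11200) = 1632 Ω.
V_out = 31.3 × 1632 / (323 + 1632) = 31.3 × 1632/1955 = 26.1 V.
(Unloaded it would have been 26.8 V.)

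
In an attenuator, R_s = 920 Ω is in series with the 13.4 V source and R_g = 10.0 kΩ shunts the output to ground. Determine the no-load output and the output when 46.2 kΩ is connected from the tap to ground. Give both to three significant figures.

Open-circuit: V = 13.4 × 10000/(920 + 10000) = 12.3 V.
With the load, R_g becomes R_g‖R_L = 8221 Ω, so V = 13.4 × 8221/9141 = 12.1 V.

Unloaded: 12.3 V; loaded: 12.1 V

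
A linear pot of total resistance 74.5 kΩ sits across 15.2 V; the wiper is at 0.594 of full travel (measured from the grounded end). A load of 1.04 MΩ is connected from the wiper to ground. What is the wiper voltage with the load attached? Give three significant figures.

The wiper splits the pot into (1−α)R = 30.25 kΩ above and αR = 44.25 kΩ below.
Lower section ‖ load = 42.45 kΩ.
V_wiper = 15.2 × 42.45/(30.25 + 42.45) = 8.88 V.

V ≈ 8.88 V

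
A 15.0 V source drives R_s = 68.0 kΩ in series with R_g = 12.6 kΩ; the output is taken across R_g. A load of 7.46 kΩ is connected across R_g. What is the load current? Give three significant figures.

I_L ≈ 0.130 mA

R_g‖R_L = 4.686 kΩ; V_out = 15.0 × 4.686/72.69 = 0.9670 V.
I_L = V_out / R_L = 0.9670 / 7.46 kΩ = 0.130 mA.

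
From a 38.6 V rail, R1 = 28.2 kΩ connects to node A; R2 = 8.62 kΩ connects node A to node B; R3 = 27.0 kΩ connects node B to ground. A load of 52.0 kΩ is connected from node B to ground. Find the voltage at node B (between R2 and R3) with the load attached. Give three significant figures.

At node B, R3 is in parallel with the load: R3‖R_L = 17.77 kΩ.
Below node A the resistance is R2 + (R3‖R_L) = 26.39 kΩ, so V_A = 38.6 × 26.39/54.59 = 18.66 V.
Then V_B = V_A × (R3‖R_L)/(R2 + R3‖R_L) = 18.66 × 17.77/26.39 = 12.6 V.

V ≈ 12.6 V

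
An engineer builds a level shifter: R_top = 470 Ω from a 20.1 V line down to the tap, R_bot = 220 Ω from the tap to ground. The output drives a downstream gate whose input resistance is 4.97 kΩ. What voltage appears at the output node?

The load sits in parallel with R_bot: R_bot‖R_L = (220 × 4970) / (220 + 4970) = 210.7 Ω.
V_out = 20.1 × 210.7 / (470 + 210.7) = 20.1 × 210.7/680.7 = 6.22 V.
(Unloaded it would have been 6.41 V.)

V_out ≈ 6.22 V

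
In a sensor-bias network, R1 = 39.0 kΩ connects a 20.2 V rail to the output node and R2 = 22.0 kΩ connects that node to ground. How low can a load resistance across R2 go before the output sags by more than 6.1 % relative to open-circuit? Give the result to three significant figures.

Output resistance R_th = R1‖R2 = (39.0 × 22.0)/61.00 = 14.07 kΩ.
The fractional drop is R_th/(R_th + R_L); requiring this ≤ 0.0610 gives R_L ≥ R_th(1/0.0610 − 1) = 14.07 × 15.39 = 217 kΩ.

R_L(min) ≈ 217 kΩ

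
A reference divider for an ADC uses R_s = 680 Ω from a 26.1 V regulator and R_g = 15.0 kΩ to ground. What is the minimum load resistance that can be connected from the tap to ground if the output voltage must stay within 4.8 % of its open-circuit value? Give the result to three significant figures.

R_L(min) ≈ 12.9 kΩ

Output resistance R_th = R_s‖R_g = (680 × 15000)/15680 = 650.5 Ω.
The fractional drop is R_th/(R_th + R_L); requiring this ≤ 0.0480 gives R_L ≥ R_th(1/0.0480 − 1) = 650.5 × 19.83 = 12.9 kΩ.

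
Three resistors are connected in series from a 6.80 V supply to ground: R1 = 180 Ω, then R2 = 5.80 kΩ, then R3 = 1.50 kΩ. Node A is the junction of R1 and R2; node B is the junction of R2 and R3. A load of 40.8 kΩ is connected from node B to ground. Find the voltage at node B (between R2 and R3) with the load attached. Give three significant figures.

V ≈ 1.32 V

At node B, R3 is in parallel with the load: R3‖R_L = 1447 Ω.
Below node A the resistance is R2 + (R3‖R_L) = 7247 Ω, so V_A = 6.80 × 7247/7427 = 6.635 V.
Then V_B = V_A × (R3‖R_L)/(R2 + R3‖R_L) = 6.635 × 1447/7247 = 1.32 V.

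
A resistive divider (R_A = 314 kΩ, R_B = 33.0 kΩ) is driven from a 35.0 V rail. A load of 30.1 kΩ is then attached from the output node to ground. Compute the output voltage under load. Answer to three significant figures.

V_out ≈ 1.67 V

The load sits in parallel with R_B: R_B‖R_L = (33.0 × 30.1) / (33.0 + 30.1) = 15.74 kΩ.
V_out = 35.0 × 15.74 / (314 + 15.74) = 35.0 × 15.74/329.7 = 1.67 V.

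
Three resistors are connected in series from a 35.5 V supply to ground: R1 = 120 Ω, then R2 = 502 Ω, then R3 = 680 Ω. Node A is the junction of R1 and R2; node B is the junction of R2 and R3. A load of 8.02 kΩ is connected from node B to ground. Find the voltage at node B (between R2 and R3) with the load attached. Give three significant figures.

V ≈ 17.8 V

At node B, R3 is in parallel with the load: R3‖R_L = 626.9 Ω.
Below node A the resistance is R2 + (R3‖R_L) = 1129 Ω, so V_A = 35.5 × 1129/1249 = 32.09 V.
Then V_B = V_A × (R3‖R_L)/(R2 + R3‖R_L) = 32.09 × 626.9/1129 = 17.8 V.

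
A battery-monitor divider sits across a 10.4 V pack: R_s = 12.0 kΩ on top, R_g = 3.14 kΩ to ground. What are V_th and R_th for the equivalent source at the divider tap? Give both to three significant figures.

V_th = 2.16 V, R_th = 2.49 kΩ

V_th is the open-circuit tap voltage: 10.4 × 3.14/(12.0 + 3.14) = 2.16 V.
With the supply zeroed, R_s and R_g appear in parallel from the tap: R_th = R_s‖R_g = (12.0 × 3.14)/15.14 = 2.49 kΩ.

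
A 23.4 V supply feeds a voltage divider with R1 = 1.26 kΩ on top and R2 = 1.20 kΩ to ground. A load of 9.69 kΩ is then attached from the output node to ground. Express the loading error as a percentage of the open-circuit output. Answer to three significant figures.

The divider's output (Thévenin) resistance is R1‖R2 = 0.6146 kΩ.
Fractional drop under load = R_th/(R_th + R_L) = 0.6146 / (0.6146 + 9.69) = 0.05965.
So the output falls by 5.96 %.

5.96 %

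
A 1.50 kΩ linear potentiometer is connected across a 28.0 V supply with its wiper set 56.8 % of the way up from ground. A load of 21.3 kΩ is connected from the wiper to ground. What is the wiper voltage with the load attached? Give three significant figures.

V ≈ 15.6 V

The wiper splits the pot into (1−α)R = 648.0 Ω above and αR = 852.0 Ω below.
Lower section ‖ load = 819.2 Ω.
V_wiper = 28.0 × 819.2/(648.0 + 819.2) = 15.6 V.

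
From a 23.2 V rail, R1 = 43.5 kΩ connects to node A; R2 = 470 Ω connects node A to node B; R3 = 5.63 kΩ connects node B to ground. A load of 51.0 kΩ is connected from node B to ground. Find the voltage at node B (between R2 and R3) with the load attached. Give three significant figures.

At node B, R3 is in parallel with the load: R3‖R_L = 5070 Ω.
Below node A the resistance is R2 + (R3‖R_L) = 5540 Ω, so V_A = 23.2 × 5540/49040 = 2.621 V.
Then V_B = V_A × (R3‖R_L)/(R2 + R3‖R_L) = 2.621 × 5070/5540 = 2.40 V.

V ≈ 2.40 V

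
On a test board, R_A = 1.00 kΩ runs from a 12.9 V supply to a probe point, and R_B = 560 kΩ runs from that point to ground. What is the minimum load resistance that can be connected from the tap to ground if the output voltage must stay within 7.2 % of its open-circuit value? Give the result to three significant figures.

R_L(min) ≈ 12.9 kΩ

Output resistance R_th = R_A‖R_B = (1000 × 560000)/561000 = 998.2 Ω.
The fractional drop is R_th/(R_th + R_L); requiring this ≤ 0.0720 gives R_L ≥ R_th(1/0.0720 − 1) = 998.2 × 12.89 = 12.9 kΩ.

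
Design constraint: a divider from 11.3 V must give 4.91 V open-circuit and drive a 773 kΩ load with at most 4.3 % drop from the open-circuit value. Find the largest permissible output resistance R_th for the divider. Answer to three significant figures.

Loading drop = R_th/(R_th + R_L) ≤ 0.0430, so R_th ≤ R_L · ε/(1−ε) = 773 kΩ × 0.0430/0.9570 = 34.7 kΩ.

R_th ≤ 34.7 kΩ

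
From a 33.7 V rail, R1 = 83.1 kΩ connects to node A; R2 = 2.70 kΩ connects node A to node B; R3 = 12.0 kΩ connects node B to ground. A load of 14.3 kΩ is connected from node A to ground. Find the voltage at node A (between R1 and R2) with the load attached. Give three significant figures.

V ≈ 2.70 V

Below node A the series string R2+R3 = 14.70 kΩ sits in parallel with the 14.3 kΩ load: 7.249 kΩ.
V_A = 33.7 × 7.249/(83.1 + 7.249) = 2.70 V.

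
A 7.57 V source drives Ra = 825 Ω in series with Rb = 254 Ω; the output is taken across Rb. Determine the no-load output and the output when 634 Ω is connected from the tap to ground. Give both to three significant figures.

Open-circuit: V = 7.57 × 254/(825 + 254) = 1.78 V.
With the load, Rb becomes Rb‖R_L = 181.3 Ω, so V = 7.57 × 181.3/1006 = 1.36 V.

Unloaded: 1.78 V; loaded: 1.36 V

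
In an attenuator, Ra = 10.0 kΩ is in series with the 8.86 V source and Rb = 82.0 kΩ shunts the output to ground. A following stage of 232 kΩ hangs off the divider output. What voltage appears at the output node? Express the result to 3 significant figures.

The load sits in parallel with Rb: Rb‖R_L = (82.0 × 232) / (82.0 + 232) = 60.59 kΩ.
V_out = 8.86 × 60.59 / (10.0 + 60.59) = 8.86 × 60.59/70.59 = 7.60 V.

V_out ≈ 7.60 V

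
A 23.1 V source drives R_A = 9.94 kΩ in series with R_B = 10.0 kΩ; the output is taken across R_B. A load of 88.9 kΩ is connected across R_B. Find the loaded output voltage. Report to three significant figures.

The load sits in parallel with R_B: R_B‖R_L = (10.0 × 88.9) / (10.0 + 88.9) = 8.989 kΩ.
V_out = 23.1 × 8.989 / (9.94 + 8.989) = 23.1 × 8.989/18.93 = 11.0 V.

V_out ≈ 11.0 V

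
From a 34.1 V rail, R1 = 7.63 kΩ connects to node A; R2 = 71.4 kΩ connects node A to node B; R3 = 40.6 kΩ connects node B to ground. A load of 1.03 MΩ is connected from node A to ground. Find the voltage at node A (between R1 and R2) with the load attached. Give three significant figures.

V ≈ 31.7 V

Below node A the series string R2+R3 = 112.0 kΩ sits in parallel with the 1030 kΩ load: 101.0 kΩ.
V_A = 34.1 × 101.0/(7.63 + 101.0) = 31.7 V.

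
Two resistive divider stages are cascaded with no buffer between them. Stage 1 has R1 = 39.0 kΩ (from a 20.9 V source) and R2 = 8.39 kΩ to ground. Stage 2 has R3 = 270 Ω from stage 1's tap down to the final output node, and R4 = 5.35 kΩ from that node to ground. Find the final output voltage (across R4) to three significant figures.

V_out ≈ 1.58 V

Stage 2 presents R3+R4 = 5620 Ω as a load on stage 1's tap.
Stage 1's lower leg becomes R2‖(R3+R4) = 3366 Ω, so V_mid = 20.9 × 3366/42370 = 1.660 V.
Stage 2 is itself unloaded: V_out = V_mid × R4/(R3+R4) = 1.660 × 5350/5620 = 1.58 V.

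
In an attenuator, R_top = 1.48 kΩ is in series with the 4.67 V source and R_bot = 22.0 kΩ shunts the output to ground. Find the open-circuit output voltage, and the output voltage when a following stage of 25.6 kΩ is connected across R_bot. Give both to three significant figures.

Open-circuit: V = 4.67 × 22.0/(1.48 + 22.0) = 4.38 V.
With the load, R_bot becomes R_bot‖R_L = 11.83 kΩ, so V = 4.67 × 11.83/13.31 = 4.15 V.

Unloaded: 4.38 V; loaded: 4.15 V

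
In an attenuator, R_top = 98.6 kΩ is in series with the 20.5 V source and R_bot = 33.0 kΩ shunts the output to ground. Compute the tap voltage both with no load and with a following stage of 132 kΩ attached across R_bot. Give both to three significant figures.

Open-circuit: V = 20.5 × 33.0/(98.6 + 33.0) = 5.14 V.
With the load, R_bot becomes R_bot‖R_L = 26.40 kΩ, so V = 20.5 × 26.40/125.0 = 4.33 V.

Unloaded: 5.14 V; loaded: 4.33 V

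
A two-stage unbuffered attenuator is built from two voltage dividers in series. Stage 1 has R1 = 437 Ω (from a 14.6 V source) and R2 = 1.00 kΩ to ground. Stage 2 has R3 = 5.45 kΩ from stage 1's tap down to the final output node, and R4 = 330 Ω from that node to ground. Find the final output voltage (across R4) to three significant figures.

Stage 2 presents R3+R4 = 5780 Ω as a load on stage 1's tap.
Stage 1's lower leg becomes R2‖(R3+R4) = 852.5 Ω, so V_mid = 14.6 × 852.5/1290 = 9.652 V.
Stage 2 is itself unloaded: V_out = V_mid × R4/(R3+R4) = 9.652 × 330/5780 = 0.551 V.

V_out ≈ 0.551 V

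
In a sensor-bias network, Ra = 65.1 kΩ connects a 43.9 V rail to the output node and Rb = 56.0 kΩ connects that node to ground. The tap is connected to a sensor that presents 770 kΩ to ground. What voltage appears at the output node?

V_out ≈ 19.5 V

The load sits in parallel with Rb: Rb‖R_L = (56.0 × 770) / (56.0 + 770) = 52.20 kΩ.
V_out = 43.9 × 52.20 / (65.1 + 52.20) = 43.9 × 52.20/117.3 = 19.5 V.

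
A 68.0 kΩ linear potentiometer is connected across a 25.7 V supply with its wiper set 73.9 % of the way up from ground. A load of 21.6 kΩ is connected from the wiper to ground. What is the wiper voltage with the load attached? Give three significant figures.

V ≈ 11.8 V

The wiper splits the pot into (1−α)R = 17.75 kΩ above and αR = 50.25 kΩ below.
Lower section ‖ load = 15.11 kΩ.
V_wiper = 25.7 × 15.11/(17.75 + 15.11) = 11.8 V.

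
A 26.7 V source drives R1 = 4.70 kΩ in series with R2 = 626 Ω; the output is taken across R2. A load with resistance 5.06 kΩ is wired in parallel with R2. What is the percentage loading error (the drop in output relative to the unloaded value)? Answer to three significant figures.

9.84 %

The divider's output (Thévenin) resistance is R1‖R2 = 552.4 Ω.
Fractional drop under load = R_th/(R_th + R_L) = 552.4 / (552.4 + 5060) = 0.09843.
So the output falls by 9.84 %.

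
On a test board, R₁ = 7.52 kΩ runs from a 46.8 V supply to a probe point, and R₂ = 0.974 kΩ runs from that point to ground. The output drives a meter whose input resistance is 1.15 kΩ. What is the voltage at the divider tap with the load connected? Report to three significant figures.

V_out ≈ 3.07 V

The load sits in parallel with R₂: R₂‖R_L = (974 × 1150) / (974 + 1150) = 527.4 Ω.
V_out = 46.8 × 527.4 / (7520 + 527.4) = 46.8 × 527.4/8047 = 3.07 V.
(Unloaded it would have been 5.37 V.)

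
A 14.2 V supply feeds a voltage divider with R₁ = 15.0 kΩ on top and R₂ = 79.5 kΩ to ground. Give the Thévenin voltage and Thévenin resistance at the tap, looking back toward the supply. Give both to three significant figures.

V_th is the open-circuit tap voltage: 14.2 × 79.5/(15.0 + 79.5) = 11.9 V.
With the supply zeroed, R₁ and R₂ appear in parallel from the tap: R_th = R₁‖R₂ = (15.0 × 79.5)/94.50 = 12.6 kΩ.

V_th = 11.9 V, R_th = 12.6 kΩ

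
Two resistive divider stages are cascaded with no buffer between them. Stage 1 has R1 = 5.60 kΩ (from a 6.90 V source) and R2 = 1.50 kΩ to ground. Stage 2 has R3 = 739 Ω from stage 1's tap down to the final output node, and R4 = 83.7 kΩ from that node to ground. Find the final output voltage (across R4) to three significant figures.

Stage 2 presents R3+R4 = 84440 Ω as a load on stage 1's tap.
Stage 1's lower leg becomes R2‖(R3+R4) = 1474 Ω, so V_mid = 6.90 × 1474/7074 = 1.438 V.
Stage 2 is itself unloaded: V_out = V_mid × R4/(R3+R4) = 1.438 × 83700/84440 = 1.43 V.

V_out ≈ 1.43 V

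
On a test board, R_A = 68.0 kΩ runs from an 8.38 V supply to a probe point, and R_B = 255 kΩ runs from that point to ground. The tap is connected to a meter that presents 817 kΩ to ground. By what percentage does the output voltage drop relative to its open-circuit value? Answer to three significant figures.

6.17 %

The divider's output (Thévenin) resistance is R_A‖R_B = 53.68 kΩ.
Fractional drop under load = R_th/(R_th + R_L) = 53.68 / (53.68 + 817) = 0.06166.
So the output falls by 6.17 %.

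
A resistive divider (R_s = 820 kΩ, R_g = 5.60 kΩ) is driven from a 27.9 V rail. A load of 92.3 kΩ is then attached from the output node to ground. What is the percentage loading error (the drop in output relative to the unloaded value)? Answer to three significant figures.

5.68 %

The divider's output (Thévenin) resistance is R_s‖R_g = 5.562 kΩ.
Fractional drop under load = R_th/(R_th + R_L) = 5.562 / (5.562 + 92.3) = 0.05684.
So the output falls by 5.68 %.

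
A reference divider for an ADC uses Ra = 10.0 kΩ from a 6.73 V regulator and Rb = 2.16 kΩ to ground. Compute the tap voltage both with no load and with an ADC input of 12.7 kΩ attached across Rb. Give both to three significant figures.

Open-circuit: V = 6.73 × 2.16/(10.0 + 2.16) = 1.20 V.
With the load, Rb becomes Rb‖R_L = 1.846 kΩ, so V = 6.73 × 1.846/11.85 = 1.05 V.

Unloaded: 1.20 V; loaded: 1.05 V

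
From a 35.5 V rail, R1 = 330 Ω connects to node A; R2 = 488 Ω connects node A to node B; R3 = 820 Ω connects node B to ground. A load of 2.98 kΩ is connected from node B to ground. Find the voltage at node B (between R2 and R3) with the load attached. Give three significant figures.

At node B, R3 is in parallel with the load: R3‖R_L = 643.1 Ω.
Below node A the resistance is R2 + (R3‖R_L) = 1131 Ω, so V_A = 35.5 × 1131/1461 = 27.48 V.
Then V_B = V_A × (R3‖R_L)/(R2 + R3‖R_L) = 27.48 × 643.1/1131 = 15.6 V.

V ≈ 15.6 V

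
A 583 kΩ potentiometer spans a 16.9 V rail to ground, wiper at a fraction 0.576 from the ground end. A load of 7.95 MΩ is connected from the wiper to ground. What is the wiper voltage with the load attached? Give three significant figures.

V ≈ 9.56 V

The wiper splits the pot into (1−α)R = 247.2 kΩ above and αR = 335.8 kΩ below.
Lower section ‖ load = 322.2 kΩ.
V_wiper = 16.9 × 322.2/(247.2 + 322.2) = 9.56 V.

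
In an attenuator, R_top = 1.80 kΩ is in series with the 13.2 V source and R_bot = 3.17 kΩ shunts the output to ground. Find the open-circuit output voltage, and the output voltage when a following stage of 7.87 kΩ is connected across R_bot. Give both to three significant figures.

Open-circuit: V = 13.2 × 3.17/(1.80 + 3.17) = 8.42 V.
With the load, R_bot becomes R_bot‖R_L = 2.260 kΩ, so V = 13.2 × 2.260/4.060 = 7.35 V.

Unloaded: 8.42 V; loaded: 7.35 V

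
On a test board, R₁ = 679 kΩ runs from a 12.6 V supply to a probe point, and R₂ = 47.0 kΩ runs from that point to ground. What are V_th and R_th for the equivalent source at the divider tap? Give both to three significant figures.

V_th = 0.816 V, R_th = 44.0 kΩ

V_th is the open-circuit tap voltage: 12.6 × 47.0/(679 + 47.0) = 0.816 V.
With the supply zeroed, R₁ and R₂ appear in parallel from the tap: R_th = R₁‖R₂ = (679 × 47.0)/726.0 = 44.0 kΩ.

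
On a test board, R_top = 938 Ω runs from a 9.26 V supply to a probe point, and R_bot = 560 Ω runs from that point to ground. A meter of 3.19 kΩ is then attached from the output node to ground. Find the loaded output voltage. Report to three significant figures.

V_out ≈ 3.12 V

The load sits in parallel with R_bot: R_bot‖R_L = (560 × 3190) / (560 + 3190) = 476.4 Ω.
V_out = 9.26 × 476.4 / (938 + 476.4) = 9.26 × 476.4/1414 = 3.12 V.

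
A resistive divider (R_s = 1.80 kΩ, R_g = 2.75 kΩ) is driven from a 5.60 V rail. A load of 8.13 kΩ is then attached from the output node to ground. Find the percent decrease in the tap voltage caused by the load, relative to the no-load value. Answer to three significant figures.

11.8 %

Unloaded V = 5.60 × 2.75/4.550 = 3.3846 V.
Loaded: R_g‖R_L = 2.055 kΩ, giving V = 5.60 × 2.055/3.855 = 2.9852 V.
Drop = (3.3846 − 2.9852) / 3.3846 = 11.8 %.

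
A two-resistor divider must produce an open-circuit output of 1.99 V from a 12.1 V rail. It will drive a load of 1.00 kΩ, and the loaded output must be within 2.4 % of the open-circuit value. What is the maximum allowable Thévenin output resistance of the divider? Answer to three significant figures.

R_th ≤ 24.6 Ω

Loading drop = R_th/(R_th + R_L) ≤ 0.0240, so R_th ≤ R_L · ε/(1−ε) = 1.00 kΩ × 0.0240/0.9760 = 24.6 Ω.
(Any R1, R2 with R2/(R1+R2) = 0.164 and R1‖R2 ≤ 24.6 Ω will meet the spec.)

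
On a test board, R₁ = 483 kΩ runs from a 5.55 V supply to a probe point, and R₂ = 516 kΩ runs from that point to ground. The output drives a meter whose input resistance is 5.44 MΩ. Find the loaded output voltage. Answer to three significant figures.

V_out ≈ 2.74 V

The load sits in parallel with R₂: R₂‖R_L = (516 × 5440) / (516 + 5440) = 471.3 kΩ.
V_out = 5.55 × 471.3 / (483 + 471.3) = 5.55 × 471.3/954.3 = 2.74 V.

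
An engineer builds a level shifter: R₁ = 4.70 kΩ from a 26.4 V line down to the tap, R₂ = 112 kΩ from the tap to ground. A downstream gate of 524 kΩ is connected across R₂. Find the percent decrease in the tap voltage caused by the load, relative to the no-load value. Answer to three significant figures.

The divider's output (Thévenin) resistance is R₁‖R₂ = 4.511 kΩ.
Fractional drop under load = R_th/(R_th + R_L) = 4.511 / (4.511 + 524) = 0.008535.
So the output falls by 0.853 %.

0.853 %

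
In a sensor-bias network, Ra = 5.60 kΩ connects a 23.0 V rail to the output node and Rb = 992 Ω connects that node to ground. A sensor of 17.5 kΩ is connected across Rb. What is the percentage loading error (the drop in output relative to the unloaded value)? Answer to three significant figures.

The divider's output (Thévenin) resistance is Ra‖Rb = 842.7 Ω.
Fractional drop under load = R_th/(R_th + R_L) = 842.7 / (842.7 + 17500) = 0.04594.
So the output falls by 4.59 %.

4.59 %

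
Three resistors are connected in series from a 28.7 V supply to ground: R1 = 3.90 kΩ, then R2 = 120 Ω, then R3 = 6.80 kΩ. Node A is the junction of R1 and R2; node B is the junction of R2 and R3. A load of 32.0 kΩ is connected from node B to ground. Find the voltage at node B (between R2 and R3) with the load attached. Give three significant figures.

V ≈ 16.7 V

At node B, R3 is in parallel with the load: R3‖R_L = 5608 Ω.
Below node A the resistance is R2 + (R3‖R_L) = 5728 Ω, so V_A = 28.7 × 5728/9628 = 17.07 V.
Then V_B = V_A × (R3‖R_L)/(R2 + R3‖R_L) = 17.07 × 5608/5728 = 16.7 V.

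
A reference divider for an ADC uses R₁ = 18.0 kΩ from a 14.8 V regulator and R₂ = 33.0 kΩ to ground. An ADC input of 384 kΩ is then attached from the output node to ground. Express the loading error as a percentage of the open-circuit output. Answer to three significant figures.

2.94 %

The divider's output (Thévenin) resistance is R₁‖R₂ = 11.65 kΩ.
Fractional drop under load = R_th/(R_th + R_L) = 11.65 / (11.65 + 384) = 0.02944.
So the output falls by 2.94 %.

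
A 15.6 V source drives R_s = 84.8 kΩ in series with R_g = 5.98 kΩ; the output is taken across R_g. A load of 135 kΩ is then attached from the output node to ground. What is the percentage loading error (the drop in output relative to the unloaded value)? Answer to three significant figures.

The divider's output (Thévenin) resistance is R_s‖R_g = 5.586 kΩ.
Fractional drop under load = R_th/(R_th + R_L) = 5.586 / (5.586 + 135) = 0.03973.
So the output falls by 3.97 %.

3.97 %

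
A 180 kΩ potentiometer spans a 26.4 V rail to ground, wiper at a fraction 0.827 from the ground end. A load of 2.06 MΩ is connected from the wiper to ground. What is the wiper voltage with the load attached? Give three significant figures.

The wiper splits the pot into (1−α)R = 31.14 kΩ above and αR = 148.9 kΩ below.
Lower section ‖ load = 138.8 kΩ.
V_wiper = 26.4 × 138.8/(31.14 + 138.8) = 21.6 V.

V ≈ 21.6 V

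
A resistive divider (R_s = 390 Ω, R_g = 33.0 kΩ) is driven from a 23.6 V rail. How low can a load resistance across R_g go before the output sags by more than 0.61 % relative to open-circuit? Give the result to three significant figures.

Output resistance R_th = R_s‖R_g = (390 × 33000)/33390 = 385.4 Ω.
The fractional drop is R_th/(R_th + R_L); requiring this ≤ 0.00610 gives R_L ≥ R_th(1/0.00610 − 1) = 385.4 × 162.9 = 62.8 kΩ.

R_L(min) ≈ 62.8 kΩ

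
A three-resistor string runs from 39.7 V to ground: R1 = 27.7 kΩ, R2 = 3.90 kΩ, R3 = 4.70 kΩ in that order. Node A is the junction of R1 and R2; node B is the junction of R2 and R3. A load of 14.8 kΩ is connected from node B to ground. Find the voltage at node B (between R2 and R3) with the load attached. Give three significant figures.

V ≈ 4.03 V

At node B, R3 is in parallel with the load: R3‖R_L = 3.567 kΩ.
Below node A the resistance is R2 + (R3‖R_L) = 7.467 kΩ, so V_A = 39.7 × 7.467/35.17 = 8.430 V.
Then V_B = V_A × (R3‖R_L)/(R2 + R3‖R_L) = 8.430 × 3.567/7.467 = 4.03 V.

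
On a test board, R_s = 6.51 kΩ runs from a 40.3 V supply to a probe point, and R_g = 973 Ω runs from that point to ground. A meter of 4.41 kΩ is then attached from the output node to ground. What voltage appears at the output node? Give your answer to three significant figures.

V_out ≈ 4.40 V

The load sits in parallel with R_g: R_g‖R_L = (973 × 4410) / (973 + 4410) = 797.1 Ω.
V_out = 40.3 × 797.1 / (6510 + 797.1) = 40.3 × 797.1/7307 = 4.40 V.
(Unloaded it would have been 5.24 V.)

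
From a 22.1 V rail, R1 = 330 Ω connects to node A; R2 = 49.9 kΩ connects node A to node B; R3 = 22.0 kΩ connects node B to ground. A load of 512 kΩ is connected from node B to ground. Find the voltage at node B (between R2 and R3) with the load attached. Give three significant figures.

V ≈ 6.54 V

At node B, R3 is in parallel with the load: R3‖R_L = 21090 Ω.
Below node A the resistance is R2 + (R3‖R_L) = 70990 Ω, so V_A = 22.1 × 70990/71320 = 22.00 V.
Then V_B = V_A × (R3‖R_L)/(R2 + R3‖R_L) = 22.00 × 21090/70990 = 6.54 V.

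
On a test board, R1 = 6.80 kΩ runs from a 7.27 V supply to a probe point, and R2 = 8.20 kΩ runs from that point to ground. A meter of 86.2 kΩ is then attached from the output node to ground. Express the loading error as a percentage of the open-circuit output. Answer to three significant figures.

The divider's output (Thévenin) resistance is R1‖R2 = 3.717 kΩ.
Fractional drop under load = R_th/(R_th + R_L) = 3.717 / (3.717 + 86.2) = 0.04134.
So the output falls by 4.13 %.

4.13 %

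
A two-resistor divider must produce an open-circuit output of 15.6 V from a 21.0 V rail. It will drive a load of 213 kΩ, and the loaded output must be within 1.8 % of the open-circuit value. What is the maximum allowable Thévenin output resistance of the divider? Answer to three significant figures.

Loading drop = R_th/(R_th + R_L) ≤ 0.0180, so R_th ≤ R_L · ε/(1−ε) = 213 kΩ × 0.0180/0.9820 = 3.90 kΩ.
(Any R1, R2 with R2/(R1+R2) = 0.743 and R1‖R2 ≤ 3.90 kΩ will meet the spec.)

R_th ≤ 3.90 kΩ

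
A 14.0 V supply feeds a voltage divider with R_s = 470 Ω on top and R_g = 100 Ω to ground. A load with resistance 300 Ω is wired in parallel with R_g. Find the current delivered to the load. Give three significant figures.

I_L ≈ 6.42 mA

R_g‖R_L = 75.00 Ω; V_out = 14.0 × 75.00/545.0 = 1.927 V.
I_L = V_out / R_L = 1.927 / 300 Ω = 6.42 mA.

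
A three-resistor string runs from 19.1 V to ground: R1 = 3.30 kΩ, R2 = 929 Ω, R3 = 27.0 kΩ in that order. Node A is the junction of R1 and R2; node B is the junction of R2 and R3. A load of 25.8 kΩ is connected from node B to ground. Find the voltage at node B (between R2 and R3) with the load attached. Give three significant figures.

V ≈ 14.5 V

At node B, R3 is in parallel with the load: R3‖R_L = 13190 Ω.
Below node A the resistance is R2 + (R3‖R_L) = 14120 Ω, so V_A = 19.1 × 14120/17420 = 15.48 V.
Then V_B = V_A × (R3‖R_L)/(R2 + R3‖R_L) = 15.48 × 13190/14120 = 14.5 V.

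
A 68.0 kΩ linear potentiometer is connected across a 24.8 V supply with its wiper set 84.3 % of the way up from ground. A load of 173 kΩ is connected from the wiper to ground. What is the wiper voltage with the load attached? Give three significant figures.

V ≈ 19.9 V

The wiper splits the pot into (1−α)R = 10.68 kΩ above and αR = 57.32 kΩ below.
Lower section ‖ load = 43.06 kΩ.
V_wiper = 24.8 × 43.06/(10.68 + 43.06) = 19.9 V.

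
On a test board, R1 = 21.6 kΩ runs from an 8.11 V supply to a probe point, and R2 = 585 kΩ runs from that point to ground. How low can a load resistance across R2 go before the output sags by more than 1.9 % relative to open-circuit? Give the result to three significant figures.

R_L(min) ≈ 1.08 MΩ

Output resistance R_th = R1‖R2 = (21.6 × 585)/606.6 = 20.83 kΩ.
The fractional drop is R_th/(R_th + R_L); requiring this ≤ 0.0190 gives R_L ≥ R_th(1/0.0190 − 1) = 20.83 × 51.63 = 1.08 MΩ.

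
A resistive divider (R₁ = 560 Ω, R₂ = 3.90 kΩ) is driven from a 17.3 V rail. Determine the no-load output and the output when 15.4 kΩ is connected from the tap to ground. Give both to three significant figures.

Unloaded: 15.1 V; loaded: 14.7 V

Open-circuit: V = 17.3 × 3900/(560 + 3900) = 15.1 V.
With the load, R₂ becomes R₂‖R_L = 3112 Ω, so V = 17.3 × 3112/3672 = 14.7 V.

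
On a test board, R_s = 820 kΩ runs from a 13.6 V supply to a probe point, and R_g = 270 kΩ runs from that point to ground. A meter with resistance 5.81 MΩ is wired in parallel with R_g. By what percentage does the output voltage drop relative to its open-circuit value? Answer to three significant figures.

The divider's output (Thévenin) resistance is R_s‖R_g = 203.1 kΩ.
Fractional drop under load = R_th/(R_th + R_L) = 203.1 / (203.1 + 5810) = 0.03378.
So the output falls by 3.38 %.

3.38 %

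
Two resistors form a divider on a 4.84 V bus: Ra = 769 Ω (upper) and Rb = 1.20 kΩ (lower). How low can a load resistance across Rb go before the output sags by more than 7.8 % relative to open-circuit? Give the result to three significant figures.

R_L(min) ≈ 5.54 kΩ

Output resistance R_th = Ra‖Rb = (769 × 1200)/1969 = 468.7 Ω.
The fractional drop is R_th/(R_th + R_L); requiring this ≤ 0.0780 gives R_L ≥ R_th(1/0.0780 − 1) = 468.7 × 11.82 = 5.54 kΩ.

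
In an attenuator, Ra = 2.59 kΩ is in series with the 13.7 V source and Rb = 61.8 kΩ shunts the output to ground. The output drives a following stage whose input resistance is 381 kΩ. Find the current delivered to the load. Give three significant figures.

I_L ≈ 0.0343 mA

Rb‖R_L = 53.17 kΩ; V_out = 13.7 × 53.17/55.76 = 13.06 V.
I_L = V_out / R_L = 13.06 / 381 kΩ = 0.0343 mA.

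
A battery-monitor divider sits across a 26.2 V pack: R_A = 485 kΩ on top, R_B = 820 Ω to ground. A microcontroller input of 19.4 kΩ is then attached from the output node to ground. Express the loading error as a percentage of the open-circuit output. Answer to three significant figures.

4.05 %

The divider's output (Thévenin) resistance is R_A‖R_B = 818.6 Ω.
Fractional drop under load = R_th/(R_th + R_L) = 818.6 / (818.6 + 19400) = 0.04049.
So the output falls by 4.05 %.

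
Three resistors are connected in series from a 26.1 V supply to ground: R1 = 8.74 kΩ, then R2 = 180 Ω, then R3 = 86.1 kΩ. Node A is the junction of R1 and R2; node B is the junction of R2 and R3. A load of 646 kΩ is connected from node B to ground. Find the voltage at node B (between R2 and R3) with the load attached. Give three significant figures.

V ≈ 23.4 V

At node B, R3 is in parallel with the load: R3‖R_L = 75970 Ω.
Below node A the resistance is R2 + (R3‖R_L) = 76150 Ω, so V_A = 26.1 × 76150/84890 = 23.41 V.
Then V_B = V_A × (R3‖R_L)/(R2 + R3‖R_L) = 23.41 × 75970/76150 = 23.4 V.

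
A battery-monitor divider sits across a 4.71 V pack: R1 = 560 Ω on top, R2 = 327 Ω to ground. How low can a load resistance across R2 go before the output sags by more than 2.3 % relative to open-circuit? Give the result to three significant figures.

R_L(min) ≈ 8.77 kΩ

Output resistance R_th = R1‖R2 = (560 × 327)/887.0 = 206.4 Ω.
The fractional drop is R_th/(R_th + R_L); requiring this ≤ 0.0230 gives R_L ≥ R_th(1/0.0230 − 1) = 206.4 × 42.48 = 8.77 kΩ.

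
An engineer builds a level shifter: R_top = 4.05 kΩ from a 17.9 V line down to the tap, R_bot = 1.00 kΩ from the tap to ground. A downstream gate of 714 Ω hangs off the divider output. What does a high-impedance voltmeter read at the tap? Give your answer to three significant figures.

The load sits in parallel with R_bot: R_bot‖R_L = (1000 × 714) / (1000 + 714) = 416.6 Ω.
V_out = 17.9 × 416.6 / (4050 + 416.6) = 17.9 × 416.6/4467 = 1.67 V.
(Unloaded it would have been 3.54 V.)

V_out ≈ 1.67 V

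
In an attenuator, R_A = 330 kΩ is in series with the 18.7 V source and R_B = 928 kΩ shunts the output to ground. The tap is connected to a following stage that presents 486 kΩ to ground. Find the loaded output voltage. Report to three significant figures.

The load sits in parallel with R_B: R_B‖R_L = (928 × 486) / (928 + 486) = 319.0 kΩ.
V_out = 18.7 × 319.0 / (330 + 319.0) = 18.7 × 319.0/649.0 = 9.19 V.

V_out ≈ 9.19 V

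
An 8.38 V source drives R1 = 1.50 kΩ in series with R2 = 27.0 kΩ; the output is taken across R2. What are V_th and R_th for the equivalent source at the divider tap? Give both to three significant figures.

V_th is the open-circuit tap voltage: 8.38 × 27.0/(1.50 + 27.0) = 7.94 V.
With the supply zeroed, R1 and R2 appear in parallel from the tap: R_th = R1‖R2 = (1.50 × 27.0)/28.50 = 1.42 kΩ.

V_th = 7.94 V, R_th = 1.42 kΩ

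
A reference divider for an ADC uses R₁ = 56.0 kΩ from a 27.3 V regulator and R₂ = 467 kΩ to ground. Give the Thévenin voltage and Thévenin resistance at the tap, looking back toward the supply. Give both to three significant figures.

V_th is the open-circuit tap voltage: 27.3 × 467/(56.0 + 467) = 24.4 V.
With the supply zeroed, R₁ and R₂ appear in parallel from the tap: R_th = R₁‖R₂ = (56.0 × 467)/523.0 = 50.0 kΩ.

V_th = 24.4 V, R_th = 50.0 kΩ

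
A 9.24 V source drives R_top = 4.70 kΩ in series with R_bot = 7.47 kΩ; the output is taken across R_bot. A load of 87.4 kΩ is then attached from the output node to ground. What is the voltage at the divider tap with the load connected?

V_out ≈ 5.49 V

The load sits in parallel with R_bot: R_bot‖R_L = (7.47 × 87.4) / (7.47 + 87.4) = 6.882 kΩ.
V_out = 9.24 × 6.882 / (4.70 + 6.882) = 9.24 × 6.882/11.58 = 5.49 V.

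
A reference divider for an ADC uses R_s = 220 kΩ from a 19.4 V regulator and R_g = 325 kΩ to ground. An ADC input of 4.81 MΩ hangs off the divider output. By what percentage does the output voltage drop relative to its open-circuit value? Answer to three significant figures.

2.66 %

The divider's output (Thévenin) resistance is R_s‖R_g = 131.2 kΩ.
Fractional drop under load = R_th/(R_th + R_L) = 131.2 / (131.2 + 4810) = 0.02655.
So the output falls by 2.66 %.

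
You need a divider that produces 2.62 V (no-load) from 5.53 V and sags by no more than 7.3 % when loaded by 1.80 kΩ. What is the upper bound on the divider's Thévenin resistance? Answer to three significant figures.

R_th ≤ 142 Ω

Loading drop = R_th/(R_th + R_L) ≤ 0.0730, so R_th ≤ R_L · ε/(1−ε) = 1.80 kΩ × 0.0730/0.9270 = 142 Ω.
(Any R1, R2 with R2/(R1+R2) = 0.474 and R1‖R2 ≤ 142 Ω will meet the spec.)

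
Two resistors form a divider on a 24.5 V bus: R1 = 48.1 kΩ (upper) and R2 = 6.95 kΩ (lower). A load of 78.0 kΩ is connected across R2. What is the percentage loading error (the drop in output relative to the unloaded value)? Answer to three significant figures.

7.22 %

The divider's output (Thévenin) resistance is R1‖R2 = 6.073 kΩ.
Fractional drop under load = R_th/(R_th + R_L) = 6.073 / (6.073 + 78.0) = 0.07223.
So the output falls by 7.22 %.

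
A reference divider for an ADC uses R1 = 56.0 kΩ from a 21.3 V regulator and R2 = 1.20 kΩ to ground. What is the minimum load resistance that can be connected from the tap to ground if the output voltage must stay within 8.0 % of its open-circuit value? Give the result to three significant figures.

Output resistance R_th = R1‖R2 = (56.0 × 1.20)/57.20 = 1.175 kΩ.
The fractional drop is R_th/(R_th + R_L); requiring this ≤ 0.0800 gives R_L ≥ R_th(1/0.0800 − 1) = 1.175 × 11.50 = 13.5 kΩ.

R_L(min) ≈ 13.5 kΩ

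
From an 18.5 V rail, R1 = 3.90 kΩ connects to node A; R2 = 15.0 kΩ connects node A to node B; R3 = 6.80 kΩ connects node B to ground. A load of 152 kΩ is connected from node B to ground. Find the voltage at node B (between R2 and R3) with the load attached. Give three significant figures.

At node B, R3 is in parallel with the load: R3‖R_L = 6.509 kΩ.
Below node A the resistance is R2 + (R3‖R_L) = 21.51 kΩ, so V_A = 18.5 × 21.51/25.41 = 15.66 V.
Then V_B = V_A × (R3‖R_L)/(R2 + R3‖R_L) = 15.66 × 6.509/21.51 = 4.74 V.

V ≈ 4.74 V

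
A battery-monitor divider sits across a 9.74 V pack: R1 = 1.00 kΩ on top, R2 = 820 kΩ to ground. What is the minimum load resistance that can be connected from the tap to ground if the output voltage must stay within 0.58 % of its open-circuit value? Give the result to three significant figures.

R_L(min) ≈ 171 kΩ

Output resistance R_th = R1‖R2 = (1000 × 820000)/821000 = 998.8 Ω.
The fractional drop is R_th/(R_th + R_L); requiring this ≤ 0.00580 gives R_L ≥ R_th(1/0.00580 − 1) = 998.8 × 171.4 = 171 kΩ.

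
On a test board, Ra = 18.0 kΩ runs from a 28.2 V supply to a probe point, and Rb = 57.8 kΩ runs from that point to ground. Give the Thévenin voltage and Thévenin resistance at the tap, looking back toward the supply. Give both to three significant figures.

V_th is the open-circuit tap voltage: 28.2 × 57.8/(18.0 + 57.8) = 21.5 V.
With the supply zeroed, Ra and Rb appear in parallel from the tap: R_th = Ra‖Rb = (18.0 × 57.8)/75.80 = 13.7 kΩ.

V_th = 21.5 V, R_th = 13.7 kΩ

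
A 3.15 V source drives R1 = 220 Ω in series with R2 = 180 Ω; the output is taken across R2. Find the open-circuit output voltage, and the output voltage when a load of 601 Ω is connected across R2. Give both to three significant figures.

Open-circuit: V = 3.15 × 180/(220 + 180) = 1.42 V.
With the load, R2 becomes R2‖R_L = 138.5 Ω, so V = 3.15 × 138.5/358.5 = 1.22 V.

Unloaded: 1.42 V; loaded: 1.22 V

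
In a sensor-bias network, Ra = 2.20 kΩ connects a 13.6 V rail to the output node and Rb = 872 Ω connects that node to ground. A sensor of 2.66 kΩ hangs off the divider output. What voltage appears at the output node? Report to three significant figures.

The load sits in parallel with Rb: Rb‖R_L = (872 × 2660) / (872 + 2660) = 656.7 Ω.
V_out = 13.6 × 656.7 / (2200 + 656.7) = 13.6 × 656.7/2857 = 3.13 V.

V_out ≈ 3.13 V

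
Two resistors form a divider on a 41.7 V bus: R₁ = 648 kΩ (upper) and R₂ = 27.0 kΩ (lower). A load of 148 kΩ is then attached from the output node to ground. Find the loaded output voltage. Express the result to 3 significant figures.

The load sits in parallel with R₂: R₂‖R_L = (27.0 × 148) / (27.0 + 148) = 22.83 kΩ.
V_out = 41.7 × 22.83 / (648 + 22.83) = 41.7 × 22.83/670.8 = 1.42 V.

V_out ≈ 1.42 V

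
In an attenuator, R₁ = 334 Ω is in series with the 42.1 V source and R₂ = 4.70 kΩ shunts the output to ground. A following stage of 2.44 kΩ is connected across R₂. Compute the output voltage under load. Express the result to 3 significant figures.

V_out ≈ 34.9 V

The load sits in parallel with R₂: R₂‖R_L = (4700 × 2440) / (4700 + 2440) = 1606 Ω.
V_out = 42.1 × 1606 / (334 + 1606) = 42.1 × 1606/1940 = 34.9 V.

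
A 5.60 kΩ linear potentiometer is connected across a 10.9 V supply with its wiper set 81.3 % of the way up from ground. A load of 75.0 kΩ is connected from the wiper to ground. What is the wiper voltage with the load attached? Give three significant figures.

V ≈ 8.76 V

The wiper splits the pot into (1−α)R = 1.047 kΩ above and αR = 4.553 kΩ below.
Lower section ‖ load = 4.292 kΩ.
V_wiper = 10.9 × 4.292/(1.047 + 4.292) = 8.76 V.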